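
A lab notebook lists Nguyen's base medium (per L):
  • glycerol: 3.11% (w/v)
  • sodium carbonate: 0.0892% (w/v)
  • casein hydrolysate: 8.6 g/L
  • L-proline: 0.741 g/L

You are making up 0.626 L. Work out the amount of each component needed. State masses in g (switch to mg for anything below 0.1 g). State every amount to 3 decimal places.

glycerol 19.469 g; sodium carbonate 0.558 g; casein hydrolysate 5.384 g; L-proline 0.464 g

Scale factor relative to 1 L: 0.626.
glycerol: 3.11 g per 100 mL × 626 mL ÷ 100 = 19.469 g
sodium carbonate: 0.0892% w/v = 0.892 g/L → 0.892 × 0.626 L = 0.558 g
casein hydrolysate: 8.6 g/L × 0.626 L = 5.384 g
L-proline: 0.741 g/L × 0.626 L = 0.464 g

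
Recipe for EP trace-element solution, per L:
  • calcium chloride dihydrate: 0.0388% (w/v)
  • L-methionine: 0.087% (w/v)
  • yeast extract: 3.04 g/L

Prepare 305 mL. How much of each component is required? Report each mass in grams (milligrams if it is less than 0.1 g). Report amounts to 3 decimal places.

Scale factor relative to 1 L: 0.305.
calcium chloride dihydrate: 0.0388 g per 100 mL × 305 mL ÷ 100 = 0.118 g
L-methionine: 0.087% w/v = 0.87 g/L → 0.87 × 0.305 L = 0.265 g
yeast extract: 3.04 g/L × 0.305 L = 0.927 g

calcium chloride dihydrate 0.118 g; L-methionine 0.265 g; yeast extract 0.927 g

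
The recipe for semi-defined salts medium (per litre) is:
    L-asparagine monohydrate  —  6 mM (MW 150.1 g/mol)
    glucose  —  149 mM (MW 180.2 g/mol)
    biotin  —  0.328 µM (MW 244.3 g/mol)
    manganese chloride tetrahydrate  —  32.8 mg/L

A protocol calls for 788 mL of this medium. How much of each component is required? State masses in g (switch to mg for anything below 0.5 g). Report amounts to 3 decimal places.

Scale factor relative to 1 L: 0.788.
L-asparagine monohydrate: 6 mmol/L × 150.1 g/mol × 0.788 L ÷ 1000 = 0.710 g
glucose: 149 mmol/L × 180.2 g/mol × 0.788 L ÷ 1000 = 21.158 g
biotin: 0.328 µmol/L × 244.3 g/mol × 0.788 L ÷ 1000 = 0.063 mg
manganese chloride tetrahydrate: 32.8 mg/L × 0.788 L = 25.846 mg

L-asparagine monohydrate 0.710 g; glucose 21.158 g; biotin 0.063 mg; manganese chloride tetrahydrate 25.846 mg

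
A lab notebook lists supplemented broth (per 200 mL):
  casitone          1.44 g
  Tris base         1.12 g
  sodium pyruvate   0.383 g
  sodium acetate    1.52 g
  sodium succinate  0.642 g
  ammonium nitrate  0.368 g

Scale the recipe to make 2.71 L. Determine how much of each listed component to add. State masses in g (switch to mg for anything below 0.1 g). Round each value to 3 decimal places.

casitone 19.512 g; Tris base 15.176 g; sodium pyruvate 5.190 g; sodium acetate 20.596 g; sodium succinate 8.699 g; ammonium nitrate 4.986 g

Scale factor = 2710 mL / 200 mL = 13.55.
casitone: 1.44 g × (2710 mL / 200 mL) = 19.512 g
Tris base: 1.12 g × (2710 mL / 200 mL) = 15.176 g
sodium pyruvate: 0.383 g × (2710 mL / 200 mL) = 5.190 g
sodium acetate: 1.52 g × (2710 mL / 200 mL) = 20.596 g
sodium succinate: 0.642 g × (2710 mL / 200 mL) = 8.699 g
ammonium nitrate: 0.368 g × (2710 mL / 200 mL) = 4.986 g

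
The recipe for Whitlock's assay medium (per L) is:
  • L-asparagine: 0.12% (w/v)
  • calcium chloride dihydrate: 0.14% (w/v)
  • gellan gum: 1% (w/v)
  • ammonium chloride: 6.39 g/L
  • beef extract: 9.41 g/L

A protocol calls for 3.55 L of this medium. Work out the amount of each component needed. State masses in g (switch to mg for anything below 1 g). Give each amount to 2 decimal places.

L-asparagine 4.26 g; calcium chloride dihydrate 4.97 g; gellan gum 35.50 g; ammonium chloride 22.68 g; beef extract 33.41 g

Working volume: 3.55 L.
L-asparagine: 0.12% w/v = 1.2 g/L → 1.2 × 3.55 L = 4.26 g
calcium chloride dihydrate: 0.14 g per 100 mL × 3550 mL ÷ 100 = 4.97 g
gellan gum: 1% w/v = 10 g/L → 10 × 3.55 L = 35.50 g
ammonium chloride: 6.39 g/L × 3.55 L = 22.68 g
beef extract: 9.41 g/L × 3.55 L = 33.41 g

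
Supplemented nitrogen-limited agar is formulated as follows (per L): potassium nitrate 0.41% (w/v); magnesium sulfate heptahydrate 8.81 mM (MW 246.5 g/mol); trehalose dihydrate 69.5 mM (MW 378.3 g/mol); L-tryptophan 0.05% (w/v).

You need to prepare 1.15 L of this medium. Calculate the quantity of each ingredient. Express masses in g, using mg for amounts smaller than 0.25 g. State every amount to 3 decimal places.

potassium nitrate 4.715 g; magnesium sulfate heptahydrate 2.497 g; trehalose dihydrate 30.236 g; L-tryptophan 0.575 g

Scale factor relative to 1 L: 1.15.
potassium nitrate: 0.41% w/v = 4.1 g/L → 4.1 × 1.15 L = 4.715 g
magnesium sulfate heptahydrate: 8.81 mmol/L × 246.5 g/mol × 1.15 L ÷ 1000 = 2.497 g
trehalose dihydrate: 69.5 mmol/L × 378.3 g/mol × 1.15 L ÷ 1000 = 30.236 g
L-tryptophan: 0.05 g per 100 mL × 1150 mL ÷ 100 = 0.575 g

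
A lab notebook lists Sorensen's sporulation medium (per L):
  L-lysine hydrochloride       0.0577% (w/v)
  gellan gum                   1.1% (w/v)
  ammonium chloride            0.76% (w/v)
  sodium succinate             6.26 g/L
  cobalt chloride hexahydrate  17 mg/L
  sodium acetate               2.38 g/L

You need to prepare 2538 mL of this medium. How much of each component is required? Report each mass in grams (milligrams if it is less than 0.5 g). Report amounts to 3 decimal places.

L-lysine hydrochloride 1.464 g; gellan gum 27.918 g; ammonium chloride 19.289 g; sodium succinate 15.888 g; cobalt chloride hexahydrate 43.146 mg; sodium acetate 6.040 g

Working volume: 2538 mL = 2.538 L.
L-lysine hydrochloride: 0.0577% w/v = 0.577 g/L → 0.577 × 2.538 L = 1.464 g
gellan gum: 1.1 g per 100 mL × 2538 mL ÷ 100 = 27.918 g
ammonium chloride: 0.76 g per 100 mL × 2538 mL ÷ 100 = 19.289 g
sodium succinate: 6.26 g/L × 2.538 L = 15.888 g
cobalt chloride hexahydrate: 17 mg/L × 2.538 L = 43.146 mg
sodium acetate: 2.38 g/L × 2.538 L = 6.040 g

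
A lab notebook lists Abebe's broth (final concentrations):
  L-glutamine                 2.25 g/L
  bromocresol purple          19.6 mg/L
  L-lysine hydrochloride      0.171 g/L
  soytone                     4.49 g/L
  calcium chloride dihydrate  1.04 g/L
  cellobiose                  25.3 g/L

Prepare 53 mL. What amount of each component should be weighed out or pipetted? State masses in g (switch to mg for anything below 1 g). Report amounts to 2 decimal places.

Scale factor relative to 1 L: 0.053.
L-glutamine: 2.25 g/L × 0.053 L = 0.11925 g = 119.25 mg
bromocresol purple: 19.6 mg/L × 0.053 L = 1.04 mg
L-lysine hydrochloride: 0.171 g/L × 0.053 L = 0.009063 g = 9.06 mg
soytone: 4.49 g/L × 0.053 L = 0.23797 g = 237.97 mg
calcium chloride dihydrate: 1.04 g/L × 0.053 L = 0.05512 g = 55.12 mg
cellobiose: 25.3 g/L × 0.053 L = 1.34 g

L-glutamine 119.25 mg; bromocresol purple 1.04 mg; L-lysine hydrochloride 9.06 mg; soytone 237.97 mg; calcium chloride dihydrate 55.12 mg; cellobiose 1.34 g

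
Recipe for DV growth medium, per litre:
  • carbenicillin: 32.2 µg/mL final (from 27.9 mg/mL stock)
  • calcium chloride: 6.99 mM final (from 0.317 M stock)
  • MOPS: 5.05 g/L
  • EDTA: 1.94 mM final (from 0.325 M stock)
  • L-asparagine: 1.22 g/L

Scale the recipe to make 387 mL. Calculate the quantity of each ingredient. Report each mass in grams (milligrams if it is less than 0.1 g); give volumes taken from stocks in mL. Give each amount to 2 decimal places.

Target volume = 387 mL = 0.387 L.
carbenicillin: V = C2·V2/C1 = 32.2 µg/mL × 387 mL ÷ 27900 µg/mL = 0.45 mL
calcium chloride: C1V1 = C2V2 → 6.99 mM × 387 mL ÷ 317 mM = 8.53 mL
MOPS: 5.05 g/L × 0.387 L = 1.95 g
EDTA: dilute stock: 1.94 mM × 387 mL ÷ 325 mM = 2.31 mL
L-asparagine: 1.22 g/L × 0.387 L = 0.47 g

carbenicillin 0.45 mL; calcium chloride 8.53 mL; MOPS 1.95 g; EDTA 2.31 mL; L-asparagine 0.47 g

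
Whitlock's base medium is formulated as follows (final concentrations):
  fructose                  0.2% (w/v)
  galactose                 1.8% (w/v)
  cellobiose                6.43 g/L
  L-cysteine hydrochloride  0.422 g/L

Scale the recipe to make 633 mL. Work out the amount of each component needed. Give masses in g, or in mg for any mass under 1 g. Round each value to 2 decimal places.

fructose 1.27 g; galactose 11.39 g; cellobiose 4.07 g; L-cysteine hydrochloride 267.13 mg

Working volume: 633 mL = 0.633 L.
fructose: 0.2% w/v = 2 g/L → 2 × 0.633 L = 1.27 g
galactose: 1.8% w/v = 18 g/L → 18 × 0.633 L = 11.39 g
cellobiose: 6.43 g/L × 0.633 L = 4.07 g
L-cysteine hydrochloride: 0.422 g/L × 0.633 L = 0.267126 g = 267.13 mg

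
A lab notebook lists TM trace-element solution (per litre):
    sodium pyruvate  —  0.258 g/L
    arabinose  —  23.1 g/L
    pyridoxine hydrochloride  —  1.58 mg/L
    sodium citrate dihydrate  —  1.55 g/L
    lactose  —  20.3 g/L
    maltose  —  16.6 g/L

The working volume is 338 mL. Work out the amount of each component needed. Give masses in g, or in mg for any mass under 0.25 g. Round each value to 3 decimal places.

sodium pyruvate 87.204 mg; arabinose 7.808 g; pyridoxine hydrochloride 0.534 mg; sodium citrate dihydrate 0.524 g; lactose 6.861 g; maltose 5.611 g

Target volume = 338 mL = 0.338 L.
sodium pyruvate: 0.258 g/L × 0.338 L = 0.087204 g = 87.204 mg
arabinose: 23.1 g/L × 0.338 L = 7.808 g
pyridoxine hydrochloride: 1.58 mg/L × 0.338 L = 0.534 mg
sodium citrate dihydrate: 1.55 g/L × 0.338 L = 0.524 g
lactose: 20.3 g/L × 0.338 L = 6.861 g
maltose: 16.6 g/L × 0.338 L = 5.611 g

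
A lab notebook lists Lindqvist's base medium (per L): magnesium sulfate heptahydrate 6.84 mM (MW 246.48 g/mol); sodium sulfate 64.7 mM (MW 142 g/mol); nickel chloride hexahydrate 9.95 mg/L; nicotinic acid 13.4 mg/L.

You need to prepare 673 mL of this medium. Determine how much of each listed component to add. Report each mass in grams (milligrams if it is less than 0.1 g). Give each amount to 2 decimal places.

magnesium sulfate heptahydrate 1.13 g; sodium sulfate 6.18 g; nickel chloride hexahydrate 6.70 mg; nicotinic acid 9.02 mg

Target volume = 673 mL = 0.673 L.
magnesium sulfate heptahydrate: 6.84 mmol/L × 246.48 g/mol × 0.673 L ÷ 1000 = 1.13 g
sodium sulfate: 64.7 mmol/L × 142 g/mol × 0.673 L ÷ 1000 = 6.18 g
nickel chloride hexahydrate: 9.95 mg/L × 0.673 L = 6.70 mg
nicotinic acid: 13.4 mg/L × 0.673 L = 9.02 mg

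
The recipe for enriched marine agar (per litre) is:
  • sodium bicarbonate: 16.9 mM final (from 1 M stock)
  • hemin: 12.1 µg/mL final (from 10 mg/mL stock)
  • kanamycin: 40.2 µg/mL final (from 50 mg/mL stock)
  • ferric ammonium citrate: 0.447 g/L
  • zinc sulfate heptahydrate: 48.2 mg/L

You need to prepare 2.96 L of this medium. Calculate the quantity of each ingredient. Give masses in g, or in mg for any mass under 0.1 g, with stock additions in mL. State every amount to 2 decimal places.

Working volume: 2.96 L.
sodium bicarbonate: C1V1 = C2V2 → 16.9 mM × 2960 mL ÷ 1000 mM = 50.02 mL
hemin: dilute stock: 12.1 µg/mL × 2960 mL ÷ 10000 µg/mL = 3.58 mL
kanamycin: C1V1 = C2V2 → 40.2 µg/mL × 2960 mL ÷ 50000 µg/mL = 2.38 mL
ferric ammonium citrate: 0.447 g/L × 2.96 L = 1.32 g
zinc sulfate heptahydrate: 48.2 mg/L × 2.96 L = 142.672 mg = 0.14 g

sodium bicarbonate 50.02 mL; hemin 3.58 mL; kanamycin 2.38 mL; ferric ammonium citrate 1.32 g; zinc sulfate heptahydrate 0.14 g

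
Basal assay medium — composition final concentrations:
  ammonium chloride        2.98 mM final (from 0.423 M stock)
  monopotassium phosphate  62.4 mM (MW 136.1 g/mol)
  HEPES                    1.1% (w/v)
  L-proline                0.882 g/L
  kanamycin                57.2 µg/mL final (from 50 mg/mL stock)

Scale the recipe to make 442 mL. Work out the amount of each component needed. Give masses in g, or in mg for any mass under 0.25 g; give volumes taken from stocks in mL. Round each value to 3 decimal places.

Working volume: 442 mL = 0.442 L.
ammonium chloride: V = C2·V2/C1 = 2.98 mM × 442 mL ÷ 423 mM = 3.114 mL
monopotassium phosphate: 62.4 mmol/L × 136.1 g/mol × 0.442 L ÷ 1000 = 3.754 g
HEPES: 1.1% w/v = 11 g/L → 11 × 0.442 L = 4.862 g
L-proline: 0.882 g/L × 0.442 L = 0.390 g
kanamycin: C1V1 = C2V2 → 57.2 µg/mL × 442 mL ÷ 50000 µg/mL = 0.506 mL

ammonium chloride 3.114 mL; monopotassium phosphate 3.754 g; HEPES 4.862 g; L-proline 0.390 g; kanamycin 0.506 mL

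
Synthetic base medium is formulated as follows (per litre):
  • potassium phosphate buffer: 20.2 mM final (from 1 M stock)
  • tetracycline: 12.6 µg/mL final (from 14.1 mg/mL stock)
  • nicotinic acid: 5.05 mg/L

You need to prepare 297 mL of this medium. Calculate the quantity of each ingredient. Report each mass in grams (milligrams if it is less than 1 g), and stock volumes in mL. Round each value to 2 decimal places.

Scale factor relative to 1 L: 0.297.
potassium phosphate buffer: C1V1 = C2V2 → 20.2 mM × 297 mL ÷ 1000 mM = 6.00 mL
tetracycline: C1V1 = C2V2 → 12.6 µg/mL × 297 mL ÷ 14100 µg/mL = 0.27 mL
nicotinic acid: 5.05 mg/L × 0.297 L = 1.50 mg

potassium phosphate buffer 6.00 mL; tetracycline 0.27 mL; nicotinic acid 1.50 mg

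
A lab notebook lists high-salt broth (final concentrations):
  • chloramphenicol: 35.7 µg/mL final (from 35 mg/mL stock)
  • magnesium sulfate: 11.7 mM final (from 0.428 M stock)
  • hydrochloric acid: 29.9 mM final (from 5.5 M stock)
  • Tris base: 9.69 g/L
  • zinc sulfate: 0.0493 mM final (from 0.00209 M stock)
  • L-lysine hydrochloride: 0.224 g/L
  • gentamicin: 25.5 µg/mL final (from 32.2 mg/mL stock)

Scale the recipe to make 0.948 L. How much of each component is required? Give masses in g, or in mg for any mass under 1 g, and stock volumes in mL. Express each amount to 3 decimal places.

Scale factor relative to 1 L: 0.948.
chloramphenicol: V = C2·V2/C1 = 35.7 µg/mL × 948 mL ÷ 35000 µg/mL = 0.967 mL
magnesium sulfate: C1V1 = C2V2 → 11.7 mM × 948 mL ÷ 428 mM = 25.915 mL
hydrochloric acid: C1V1 = C2V2 → 29.9 mM × 948 mL ÷ 5500 mM = 5.154 mL
Tris base: 9.69 g/L × 0.948 L = 9.186 g
zinc sulfate: dilute stock: 0.0493 mM × 948 mL ÷ 2.09 mM = 22.362 mL
L-lysine hydrochloride: 0.224 g/L × 0.948 L = 0.212352 g = 212.352 mg
gentamicin: C1V1 = C2V2 → 25.5 µg/mL × 948 mL ÷ 32200 µg/mL = 0.751 mL

chloramphenicol 0.967 mL; magnesium sulfate 25.915 mL; hydrochloric acid 5.154 mL; Tris base 9.186 g; zinc sulfate 22.362 mL; L-lysine hydrochloride 212.352 mg; gentamicin 0.751 mL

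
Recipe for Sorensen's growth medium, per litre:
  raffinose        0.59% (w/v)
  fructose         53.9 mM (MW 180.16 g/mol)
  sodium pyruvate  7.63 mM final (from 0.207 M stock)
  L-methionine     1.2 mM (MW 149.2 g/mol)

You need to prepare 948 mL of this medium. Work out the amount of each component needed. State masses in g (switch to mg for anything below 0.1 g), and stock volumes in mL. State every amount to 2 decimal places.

Scale factor relative to 1 L: 0.948.
raffinose: 0.59 g per 100 mL × 948 mL ÷ 100 = 5.59 g
fructose: 53.9 mmol/L × 180.16 g/mol × 0.948 L ÷ 1000 = 9.21 g
sodium pyruvate: dilute stock: 7.63 mM × 948 mL ÷ 207 mM = 34.94 mL
L-methionine: 1.2 mmol/L × 149.2 g/mol × 0.948 L ÷ 1000 = 0.17 g

raffinose 5.59 g; fructose 9.21 g; sodium pyruvate 34.94 mL; L-methionine 0.17 g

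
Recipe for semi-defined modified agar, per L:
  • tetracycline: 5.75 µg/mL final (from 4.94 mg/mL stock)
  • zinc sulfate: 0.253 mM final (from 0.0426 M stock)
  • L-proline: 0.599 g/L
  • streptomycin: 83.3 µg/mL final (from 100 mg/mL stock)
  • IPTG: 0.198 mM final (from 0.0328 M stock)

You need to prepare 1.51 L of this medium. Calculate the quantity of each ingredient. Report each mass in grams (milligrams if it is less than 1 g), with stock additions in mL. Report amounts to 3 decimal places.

Scale factor relative to 1 L: 1.51.
tetracycline: dilute stock: 5.75 µg/mL × 1510 mL ÷ 4940 µg/mL = 1.758 mL
zinc sulfate: C1V1 = C2V2 → 0.253 mM × 1510 mL ÷ 42.6 mM = 8.968 mL
L-proline: 0.599 g/L × 1.51 L = 0.90449 g = 904.490 mg
streptomycin: V = C2·V2/C1 = 83.3 µg/mL × 1510 mL ÷ 100000 µg/mL = 1.258 mL
IPTG: C1V1 = C2V2 → 0.198 mM × 1510 mL ÷ 32.8 mM = 9.115 mL

tetracycline 1.758 mL; zinc sulfate 8.968 mL; L-proline 904.490 mg; streptomycin 1.258 mL; IPTG 9.115 mL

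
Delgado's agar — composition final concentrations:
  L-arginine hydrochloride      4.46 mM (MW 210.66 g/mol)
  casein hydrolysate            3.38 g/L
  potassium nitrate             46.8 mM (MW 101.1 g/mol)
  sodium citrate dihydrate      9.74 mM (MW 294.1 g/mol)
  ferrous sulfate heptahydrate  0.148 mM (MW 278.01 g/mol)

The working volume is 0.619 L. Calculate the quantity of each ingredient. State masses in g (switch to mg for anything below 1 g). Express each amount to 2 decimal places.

Working volume: 0.619 L.
L-arginine hydrochloride: 4.46 mmol/L × 210.66 mg/mmol × 0.619 L = 581.58 mg
casein hydrolysate: 3.38 g/L × 0.619 L = 2.09 g
potassium nitrate: 46.8 mmol/L × 101.1 g/mol × 0.619 L ÷ 1000 = 2.93 g
sodium citrate dihydrate: 9.74 mmol/L × 294.1 g/mol × 0.619 L ÷ 1000 = 1.77 g
ferrous sulfate heptahydrate: 0.148 mmol/L × 278.01 mg/mmol × 0.619 L = 25.47 mg

L-arginine hydrochloride 581.58 mg; casein hydrolysate 2.09 g; potassium nitrate 2.93 g; sodium citrate dihydrate 1.77 g; ferrous sulfate heptahydrate 25.47 mg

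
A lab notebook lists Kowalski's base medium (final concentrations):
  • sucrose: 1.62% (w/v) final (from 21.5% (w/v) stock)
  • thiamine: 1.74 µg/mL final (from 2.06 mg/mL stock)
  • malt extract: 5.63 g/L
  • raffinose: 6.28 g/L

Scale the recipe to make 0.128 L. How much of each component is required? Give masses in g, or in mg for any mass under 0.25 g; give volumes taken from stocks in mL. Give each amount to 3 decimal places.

sucrose 9.645 mL; thiamine 0.108 mL; malt extract 0.721 g; raffinose 0.804 g

Scale factor relative to 1 L: 0.128.
sucrose: C1V1 = C2V2 → 1.62% ÷ 21.5% × 128 mL = 9.645 mL
thiamine: dilute stock: 1.74 µg/mL × 128 mL ÷ 2060 µg/mL = 0.108 mL
malt extract: 5.63 g/L × 0.128 L = 0.721 g
raffinose: 6.28 g/L × 0.128 L = 0.804 g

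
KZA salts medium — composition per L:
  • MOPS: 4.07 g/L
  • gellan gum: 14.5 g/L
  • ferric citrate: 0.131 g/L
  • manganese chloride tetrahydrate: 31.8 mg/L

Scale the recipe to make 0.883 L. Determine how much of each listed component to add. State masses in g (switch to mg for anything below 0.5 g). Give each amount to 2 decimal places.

MOPS 3.59 g; gellan gum 12.80 g; ferric citrate 115.67 mg; manganese chloride tetrahydrate 28.08 mg

Scale factor relative to 1 L: 0.883.
MOPS: 4.07 g/L × 0.883 L = 3.59 g
gellan gum: 14.5 g/L × 0.883 L = 12.80 g
ferric citrate: 0.131 g/L × 0.883 L = 0.115673 g = 115.67 mg
manganese chloride tetrahydrate: 31.8 mg/L × 0.883 L = 28.08 mg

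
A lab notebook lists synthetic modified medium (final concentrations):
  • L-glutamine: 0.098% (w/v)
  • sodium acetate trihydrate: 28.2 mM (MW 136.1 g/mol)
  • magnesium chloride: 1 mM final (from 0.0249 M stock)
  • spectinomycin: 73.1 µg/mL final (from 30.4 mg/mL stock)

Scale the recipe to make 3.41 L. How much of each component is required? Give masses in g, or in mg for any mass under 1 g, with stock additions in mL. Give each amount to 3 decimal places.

Working volume: 3.41 L.
L-glutamine: 0.098 g per 100 mL × 3410 mL ÷ 100 = 3.342 g
sodium acetate trihydrate: 28.2 mmol/L × 136.1 g/mol × 3.41 L ÷ 1000 = 13.088 g
magnesium chloride: C1V1 = C2V2 → 1 mM × 3410 mL ÷ 24.9 mM = 136.948 mL
spectinomycin: C1V1 = C2V2 → 73.1 µg/mL × 3410 mL ÷ 30400 µg/mL = 8.200 mL

L-glutamine 3.342 g; sodium acetate trihydrate 13.088 g; magnesium chloride 136.948 mL; spectinomycin 8.200 mL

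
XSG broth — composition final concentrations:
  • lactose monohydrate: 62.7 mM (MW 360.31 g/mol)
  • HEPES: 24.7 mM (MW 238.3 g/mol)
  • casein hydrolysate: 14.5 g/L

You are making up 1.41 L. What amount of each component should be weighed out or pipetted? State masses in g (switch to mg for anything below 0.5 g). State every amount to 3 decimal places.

Working volume: 1.41 L.
lactose monohydrate: 62.7 mmol/L × 360.31 g/mol × 1.41 L ÷ 1000 = 31.854 g
HEPES: 24.7 mmol/L × 238.3 g/mol × 1.41 L ÷ 1000 = 8.299 g
casein hydrolysate: 14.5 g/L × 1.41 L = 20.445 g

lactose monohydrate 31.854 g; HEPES 8.299 g; casein hydrolysate 20.445 g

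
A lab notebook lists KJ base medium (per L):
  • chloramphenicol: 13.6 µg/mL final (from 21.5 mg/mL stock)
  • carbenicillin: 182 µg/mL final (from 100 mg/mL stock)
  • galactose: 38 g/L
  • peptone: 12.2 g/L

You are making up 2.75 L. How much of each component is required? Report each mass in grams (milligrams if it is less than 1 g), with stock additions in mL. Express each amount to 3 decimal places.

chloramphenicol 1.740 mL; carbenicillin 5.005 mL; galactose 104.500 g; peptone 33.550 g

Scale factor relative to 1 L: 2.75.
chloramphenicol: dilute stock: 13.6 µg/mL × 2750 mL ÷ 21500 µg/mL = 1.740 mL
carbenicillin: V = C2·V2/C1 = 182 µg/mL × 2750 mL ÷ 100000 µg/mL = 5.005 mL
galactose: 38 g/L × 2.75 L = 104.500 g
peptone: 12.2 g/L × 2.75 L = 33.550 g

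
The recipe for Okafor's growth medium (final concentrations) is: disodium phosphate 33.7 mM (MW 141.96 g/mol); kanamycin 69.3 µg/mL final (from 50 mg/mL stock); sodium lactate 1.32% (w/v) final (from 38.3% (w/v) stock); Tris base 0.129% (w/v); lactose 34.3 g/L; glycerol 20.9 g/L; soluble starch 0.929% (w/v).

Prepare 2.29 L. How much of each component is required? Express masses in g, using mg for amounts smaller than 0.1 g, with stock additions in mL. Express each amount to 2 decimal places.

Scale factor relative to 1 L: 2.29.
disodium phosphate: 33.7 mmol/L × 141.96 g/mol × 2.29 L ÷ 1000 = 10.96 g
kanamycin: V = C2·V2/C1 = 69.3 µg/mL × 2290 mL ÷ 50000 µg/mL = 3.17 mL
sodium lactate: C1V1 = C2V2 → 1.32% ÷ 38.3% × 2290 mL = 78.92 mL
Tris base: 0.129% w/v = 1.29 g/L → 1.29 × 2.29 L = 2.95 g
lactose: 34.3 g/L × 2.29 L = 78.55 g
glycerol: 20.9 g/L × 2.29 L = 47.86 g
soluble starch: 0.929 g per 100 mL × 2290 mL ÷ 100 = 21.27 g

disodium phosphate 10.96 g; kanamycin 3.17 mL; sodium lactate 78.92 mL; Tris base 2.95 g; lactose 78.55 g; glycerol 47.86 g; soluble starch 21.27 g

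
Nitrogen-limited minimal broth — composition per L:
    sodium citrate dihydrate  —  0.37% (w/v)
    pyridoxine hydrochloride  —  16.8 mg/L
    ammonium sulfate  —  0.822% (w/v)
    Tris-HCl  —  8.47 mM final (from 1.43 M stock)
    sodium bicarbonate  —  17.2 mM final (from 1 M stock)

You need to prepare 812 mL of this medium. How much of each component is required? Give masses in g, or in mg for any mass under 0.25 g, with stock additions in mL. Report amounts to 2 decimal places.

sodium citrate dihydrate 3.00 g; pyridoxine hydrochloride 13.64 mg; ammonium sulfate 6.67 g; Tris-HCl 4.81 mL; sodium bicarbonate 13.97 mL

Working volume: 812 mL = 0.812 L.
sodium citrate dihydrate: 0.37 g per 100 mL × 812 mL ÷ 100 = 3.00 g
pyridoxine hydrochloride: 16.8 mg/L × 0.812 L = 13.64 mg
ammonium sulfate: 0.822 g per 100 mL × 812 mL ÷ 100 = 6.67 g
Tris-HCl: C1V1 = C2V2 → 8.47 mM × 812 mL ÷ 1430 mM = 4.81 mL
sodium bicarbonate: V = C2·V2/C1 = 17.2 mM × 812 mL ÷ 1000 mM = 13.97 mL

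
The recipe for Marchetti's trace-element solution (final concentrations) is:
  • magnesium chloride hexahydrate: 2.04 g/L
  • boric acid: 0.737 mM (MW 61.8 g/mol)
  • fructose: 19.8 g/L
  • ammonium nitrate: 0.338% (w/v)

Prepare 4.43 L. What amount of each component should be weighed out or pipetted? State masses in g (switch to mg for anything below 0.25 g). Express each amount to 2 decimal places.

magnesium chloride hexahydrate 9.04 g; boric acid 201.77 mg; fructose 87.71 g; ammonium nitrate 14.97 g

Scale factor relative to 1 L: 4.43.
magnesium chloride hexahydrate: 2.04 g/L × 4.43 L = 9.04 g
boric acid: 0.737 mmol/L × 61.8 mg/mmol × 4.43 L = 201.77 mg
fructose: 19.8 g/L × 4.43 L = 87.71 g
ammonium nitrate: 0.338% w/v = 3.38 g/L → 3.38 × 4.43 L = 14.97 g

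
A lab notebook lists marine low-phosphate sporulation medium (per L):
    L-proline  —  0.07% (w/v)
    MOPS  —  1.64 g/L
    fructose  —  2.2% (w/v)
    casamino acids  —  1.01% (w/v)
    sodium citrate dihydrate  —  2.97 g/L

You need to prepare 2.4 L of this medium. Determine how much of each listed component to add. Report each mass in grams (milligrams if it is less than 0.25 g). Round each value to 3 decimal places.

Working volume: 2.4 L.
L-proline: 0.07 g per 100 mL × 2400 mL ÷ 100 = 1.680 g
MOPS: 1.64 g/L × 2.4 L = 3.936 g
fructose: 2.2 g per 100 mL × 2400 mL ÷ 100 = 52.800 g
casamino acids: 1.01 g per 100 mL × 2400 mL ÷ 100 = 24.240 g
sodium citrate dihydrate: 2.97 g/L × 2.4 L = 7.128 g

L-proline 1.680 g; MOPS 3.936 g; fructose 52.800 g; casamino acids 24.240 g; sodium citrate dihydrate 7.128 g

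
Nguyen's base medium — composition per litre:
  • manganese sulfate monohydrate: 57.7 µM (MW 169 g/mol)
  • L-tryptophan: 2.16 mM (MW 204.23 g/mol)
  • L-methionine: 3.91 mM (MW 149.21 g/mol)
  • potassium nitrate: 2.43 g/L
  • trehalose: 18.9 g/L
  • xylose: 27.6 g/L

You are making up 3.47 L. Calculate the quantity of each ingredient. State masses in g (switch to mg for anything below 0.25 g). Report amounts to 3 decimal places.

Scale factor relative to 1 L: 3.47.
manganese sulfate monohydrate: 57.7 µmol/L × 169 g/mol × 3.47 L ÷ 1000 = 33.837 mg
L-tryptophan: 2.16 mmol/L × 204.23 g/mol × 3.47 L ÷ 1000 = 1.531 g
L-methionine: 3.91 mmol/L × 149.21 g/mol × 3.47 L ÷ 1000 = 2.024 g
potassium nitrate: 2.43 g/L × 3.47 L = 8.432 g
trehalose: 18.9 g/L × 3.47 L = 65.583 g
xylose: 27.6 g/L × 3.47 L = 95.772 g

manganese sulfate monohydrate 33.837 mg; L-tryptophan 1.531 g; L-methionine 2.024 g; potassium nitrate 8.432 g; trehalose 65.583 g; xylose 95.772 g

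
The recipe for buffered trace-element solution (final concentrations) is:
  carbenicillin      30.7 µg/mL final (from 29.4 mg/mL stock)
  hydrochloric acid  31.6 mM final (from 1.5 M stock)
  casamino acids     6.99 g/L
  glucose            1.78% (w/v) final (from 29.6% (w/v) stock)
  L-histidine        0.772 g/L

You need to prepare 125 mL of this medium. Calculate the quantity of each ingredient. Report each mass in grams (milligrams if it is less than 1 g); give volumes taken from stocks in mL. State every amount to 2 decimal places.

Scale factor relative to 1 L: 0.125.
carbenicillin: dilute stock: 30.7 µg/mL × 125 mL ÷ 29400 µg/mL = 0.13 mL
hydrochloric acid: dilute stock: 31.6 mM × 125 mL ÷ 1500 mM = 2.63 mL
casamino acids: 6.99 g/L × 0.125 L = 0.87375 g = 873.75 mg
glucose: C1V1 = C2V2 → 1.78% ÷ 29.6% × 125 mL = 7.52 mL
L-histidine: 0.772 g/L × 0.125 L = 0.0965 g = 96.50 mg

carbenicillin 0.13 mL; hydrochloric acid 2.63 mL; casamino acids 873.75 mg; glucose 7.52 mL; L-histidine 96.50 mg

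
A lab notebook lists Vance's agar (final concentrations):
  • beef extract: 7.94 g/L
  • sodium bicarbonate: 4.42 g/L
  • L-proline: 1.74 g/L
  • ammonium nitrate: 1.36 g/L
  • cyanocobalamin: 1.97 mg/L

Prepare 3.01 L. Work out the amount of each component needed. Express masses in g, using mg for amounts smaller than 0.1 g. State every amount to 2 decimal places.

beef extract 23.90 g; sodium bicarbonate 13.30 g; L-proline 5.24 g; ammonium nitrate 4.09 g; cyanocobalamin 5.93 mg

Scale factor relative to 1 L: 3.01.
beef extract: 7.94 g/L × 3.01 L = 23.90 g
sodium bicarbonate: 4.42 g/L × 3.01 L = 13.30 g
L-proline: 1.74 g/L × 3.01 L = 5.24 g
ammonium nitrate: 1.36 g/L × 3.01 L = 4.09 g
cyanocobalamin: 1.97 mg/L × 3.01 L = 5.93 mg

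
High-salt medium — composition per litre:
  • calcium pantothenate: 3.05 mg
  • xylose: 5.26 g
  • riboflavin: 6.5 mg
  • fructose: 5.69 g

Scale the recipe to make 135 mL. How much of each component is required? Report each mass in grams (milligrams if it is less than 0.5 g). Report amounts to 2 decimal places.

Ratio of target to recipe volume: 135 / 1000 = 0.135.
calcium pantothenate: 3.05 mg × (135 mL / 1000 mL) = 0.41 mg
xylose: 5.26 g × (135 mL / 1000 mL) = 0.71 g
riboflavin: 6.5 mg × (135 mL / 1000 mL) = 0.88 mg
fructose: 5.69 g × (135 mL / 1000 mL) = 0.77 g

calcium pantothenate 0.41 mg; xylose 0.71 g; riboflavin 0.88 mg; fructose 0.77 g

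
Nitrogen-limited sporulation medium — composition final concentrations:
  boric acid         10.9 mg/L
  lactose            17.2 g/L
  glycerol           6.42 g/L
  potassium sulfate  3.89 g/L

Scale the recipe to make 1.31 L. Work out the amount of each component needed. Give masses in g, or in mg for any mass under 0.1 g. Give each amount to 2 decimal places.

boric acid 14.28 mg; lactose 22.53 g; glycerol 8.41 g; potassium sulfate 5.10 g

Working volume: 1.31 L.
boric acid: 10.9 mg/L × 1.31 L = 14.28 mg
lactose: 17.2 g/L × 1.31 L = 22.53 g
glycerol: 6.42 g/L × 1.31 L = 8.41 g
potassium sulfate: 3.89 g/L × 1.31 L = 5.10 g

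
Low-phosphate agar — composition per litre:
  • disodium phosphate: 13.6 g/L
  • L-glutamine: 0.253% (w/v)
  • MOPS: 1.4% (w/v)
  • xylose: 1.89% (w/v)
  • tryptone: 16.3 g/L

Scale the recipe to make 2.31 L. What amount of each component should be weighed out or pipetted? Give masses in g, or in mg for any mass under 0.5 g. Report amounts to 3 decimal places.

Working volume: 2.31 L.
disodium phosphate: 13.6 g/L × 2.31 L = 31.416 g
L-glutamine: 0.253% w/v = 2.53 g/L → 2.53 × 2.31 L = 5.844 g
MOPS: 1.4 g per 100 mL × 2310 mL ÷ 100 = 32.340 g
xylose: 1.89 g per 100 mL × 2310 mL ÷ 100 = 43.659 g
tryptone: 16.3 g/L × 2.31 L = 37.653 g

disodium phosphate 31.416 g; L-glutamine 5.844 g; MOPS 32.340 g; xylose 43.659 g; tryptone 37.653 g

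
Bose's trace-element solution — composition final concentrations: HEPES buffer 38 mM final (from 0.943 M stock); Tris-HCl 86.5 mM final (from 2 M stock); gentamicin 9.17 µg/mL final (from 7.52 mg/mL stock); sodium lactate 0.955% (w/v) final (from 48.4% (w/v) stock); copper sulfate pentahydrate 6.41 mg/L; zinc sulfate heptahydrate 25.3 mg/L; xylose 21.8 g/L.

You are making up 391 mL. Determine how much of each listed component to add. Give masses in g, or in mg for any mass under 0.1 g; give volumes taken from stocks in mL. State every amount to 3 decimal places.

Target volume = 391 mL = 0.391 L.
HEPES buffer: V = C2·V2/C1 = 38 mM × 391 mL ÷ 943 mM = 15.756 mL
Tris-HCl: V = C2·V2/C1 = 86.5 mM × 391 mL ÷ 2000 mM = 16.911 mL
gentamicin: dilute stock: 9.17 µg/mL × 391 mL ÷ 7520 µg/mL = 0.477 mL
sodium lactate: C1V1 = C2V2 → 0.955% ÷ 48.4% × 391 mL = 7.715 mL
copper sulfate pentahydrate: 6.41 mg/L × 0.391 L = 2.506 mg
zinc sulfate heptahydrate: 25.3 mg/L × 0.391 L = 9.892 mg
xylose: 21.8 g/L × 0.391 L = 8.524 g

HEPES buffer 15.756 mL; Tris-HCl 16.911 mL; gentamicin 0.477 mL; sodium lactate 7.715 mL; copper sulfate pentahydrate 2.506 mg; zinc sulfate heptahydrate 9.892 mg; xylose 8.524 g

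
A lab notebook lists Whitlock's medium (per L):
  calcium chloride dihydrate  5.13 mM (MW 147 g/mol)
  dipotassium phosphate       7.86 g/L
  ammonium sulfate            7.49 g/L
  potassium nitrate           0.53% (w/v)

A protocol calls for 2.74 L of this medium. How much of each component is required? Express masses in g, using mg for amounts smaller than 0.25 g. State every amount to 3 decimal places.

Scale factor relative to 1 L: 2.74.
calcium chloride dihydrate: 5.13 mmol/L × 147 g/mol × 2.74 L ÷ 1000 = 2.066 g
dipotassium phosphate: 7.86 g/L × 2.74 L = 21.536 g
ammonium sulfate: 7.49 g/L × 2.74 L = 20.523 g
potassium nitrate: 0.53% w/v = 5.3 g/L → 5.3 × 2.74 L = 14.522 g

calcium chloride dihydrate 2.066 g; dipotassium phosphate 21.536 g; ammonium sulfate 20.523 g; potassium nitrate 14.522 g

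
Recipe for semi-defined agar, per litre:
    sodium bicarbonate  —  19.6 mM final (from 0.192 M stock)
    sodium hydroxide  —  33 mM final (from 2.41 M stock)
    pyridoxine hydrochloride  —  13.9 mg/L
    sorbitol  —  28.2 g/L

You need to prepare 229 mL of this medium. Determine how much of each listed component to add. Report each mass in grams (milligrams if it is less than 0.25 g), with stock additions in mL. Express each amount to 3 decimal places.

sodium bicarbonate 23.377 mL; sodium hydroxide 3.136 mL; pyridoxine hydrochloride 3.183 mg; sorbitol 6.458 g

Target volume = 229 mL = 0.229 L.
sodium bicarbonate: C1V1 = C2V2 → 19.6 mM × 229 mL ÷ 192 mM = 23.377 mL
sodium hydroxide: dilute stock: 33 mM × 229 mL ÷ 2410 mM = 3.136 mL
pyridoxine hydrochloride: 13.9 mg/L × 0.229 L = 3.183 mg
sorbitol: 28.2 g/L × 0.229 L = 6.458 g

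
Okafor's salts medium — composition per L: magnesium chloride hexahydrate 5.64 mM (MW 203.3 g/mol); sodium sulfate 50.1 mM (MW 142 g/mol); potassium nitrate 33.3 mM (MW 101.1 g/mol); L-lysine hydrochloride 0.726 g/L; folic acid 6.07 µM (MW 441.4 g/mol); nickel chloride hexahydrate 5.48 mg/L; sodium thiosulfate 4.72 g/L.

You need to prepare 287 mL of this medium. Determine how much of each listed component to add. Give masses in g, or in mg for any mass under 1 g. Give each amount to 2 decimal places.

magnesium chloride hexahydrate 329.08 mg; sodium sulfate 2.04 g; potassium nitrate 966.22 mg; L-lysine hydrochloride 208.36 mg; folic acid 0.77 mg; nickel chloride hexahydrate 1.57 mg; sodium thiosulfate 1.35 g

Scale factor relative to 1 L: 0.287.
magnesium chloride hexahydrate: 5.64 mmol/L × 203.3 mg/mmol × 0.287 L = 329.08 mg
sodium sulfate: 50.1 mmol/L × 142 g/mol × 0.287 L ÷ 1000 = 2.04 g
potassium nitrate: 33.3 mmol/L × 101.1 mg/mmol × 0.287 L = 966.22 mg
L-lysine hydrochloride: 0.726 g/L × 0.287 L = 0.208362 g = 208.36 mg
folic acid: 6.07 µmol/L × 441.4 g/mol × 0.287 L ÷ 1000 = 0.77 mg
nickel chloride hexahydrate: 5.48 mg/L × 0.287 L = 1.57 mg
sodium thiosulfate: 4.72 g/L × 0.287 L = 1.35 g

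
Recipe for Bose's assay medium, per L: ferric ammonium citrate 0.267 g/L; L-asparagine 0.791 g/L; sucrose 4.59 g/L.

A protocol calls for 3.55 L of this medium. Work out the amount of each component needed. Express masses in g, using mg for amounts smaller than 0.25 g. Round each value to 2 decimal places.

Scale factor relative to 1 L: 3.55.
ferric ammonium citrate: 0.267 g/L × 3.55 L = 0.95 g
L-asparagine: 0.791 g/L × 3.55 L = 2.81 g
sucrose: 4.59 g/L × 3.55 L = 16.29 g

ferric ammonium citrate 0.95 g; L-asparagine 2.81 g; sucrose 16.29 g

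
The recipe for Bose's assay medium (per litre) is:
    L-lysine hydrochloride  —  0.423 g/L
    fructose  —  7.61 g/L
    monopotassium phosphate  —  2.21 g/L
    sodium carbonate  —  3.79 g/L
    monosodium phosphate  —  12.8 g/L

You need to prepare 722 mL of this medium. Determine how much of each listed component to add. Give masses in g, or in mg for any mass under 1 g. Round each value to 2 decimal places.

L-lysine hydrochloride 305.41 mg; fructose 5.49 g; monopotassium phosphate 1.60 g; sodium carbonate 2.74 g; monosodium phosphate 9.24 g

Working volume: 722 mL = 0.722 L.
L-lysine hydrochloride: 0.423 g/L × 0.722 L = 0.305406 g = 305.41 mg
fructose: 7.61 g/L × 0.722 L = 5.49 g
monopotassium phosphate: 2.21 g/L × 0.722 L = 1.60 g
sodium carbonate: 3.79 g/L × 0.722 L = 2.74 g
monosodium phosphate: 12.8 g/L × 0.722 L = 9.24 g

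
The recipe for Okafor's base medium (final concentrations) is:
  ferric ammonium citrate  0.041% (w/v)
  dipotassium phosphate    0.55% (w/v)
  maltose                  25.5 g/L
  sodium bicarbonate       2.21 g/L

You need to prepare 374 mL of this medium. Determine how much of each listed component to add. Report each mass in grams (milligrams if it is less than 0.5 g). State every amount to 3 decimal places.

Target volume = 374 mL = 0.374 L.
ferric ammonium citrate: 0.041 g per 100 mL × 374 mL ÷ 100 = 0.15334 g = 153.340 mg
dipotassium phosphate: 0.55 g per 100 mL × 374 mL ÷ 100 = 2.057 g
maltose: 25.5 g/L × 0.374 L = 9.537 g
sodium bicarbonate: 2.21 g/L × 0.374 L = 0.827 g

ferric ammonium citrate 153.340 mg; dipotassium phosphate 2.057 g; maltose 9.537 g; sodium bicarbonate 0.827 g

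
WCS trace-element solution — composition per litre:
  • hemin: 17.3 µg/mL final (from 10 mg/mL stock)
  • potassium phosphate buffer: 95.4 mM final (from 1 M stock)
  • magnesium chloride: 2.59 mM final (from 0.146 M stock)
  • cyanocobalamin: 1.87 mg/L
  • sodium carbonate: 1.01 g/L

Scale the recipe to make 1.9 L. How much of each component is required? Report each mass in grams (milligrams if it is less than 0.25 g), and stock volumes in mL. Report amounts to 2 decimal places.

hemin 3.29 mL; potassium phosphate buffer 181.26 mL; magnesium chloride 33.71 mL; cyanocobalamin 3.55 mg; sodium carbonate 1.92 g

Working volume: 1.9 L.
hemin: C1V1 = C2V2 → 17.3 µg/mL × 1900 mL ÷ 10000 µg/mL = 3.29 mL
potassium phosphate buffer: dilute stock: 95.4 mM × 1900 mL ÷ 1000 mM = 181.26 mL
magnesium chloride: C1V1 = C2V2 → 2.59 mM × 1900 mL ÷ 146 mM = 33.71 mL
cyanocobalamin: 1.87 mg/L × 1.9 L = 3.55 mg
sodium carbonate: 1.01 g/L × 1.9 L = 1.92 g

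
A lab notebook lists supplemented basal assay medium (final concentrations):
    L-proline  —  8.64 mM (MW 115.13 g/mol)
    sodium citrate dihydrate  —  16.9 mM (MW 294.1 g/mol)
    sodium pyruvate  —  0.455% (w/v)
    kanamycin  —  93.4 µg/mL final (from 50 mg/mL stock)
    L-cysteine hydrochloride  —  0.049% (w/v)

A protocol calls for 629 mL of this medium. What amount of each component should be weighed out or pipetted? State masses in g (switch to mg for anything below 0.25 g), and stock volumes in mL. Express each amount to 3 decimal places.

Working volume: 629 mL = 0.629 L.
L-proline: 8.64 mmol/L × 115.13 g/mol × 0.629 L ÷ 1000 = 0.626 g
sodium citrate dihydrate: 16.9 mmol/L × 294.1 g/mol × 0.629 L ÷ 1000 = 3.126 g
sodium pyruvate: 0.455% w/v = 4.55 g/L → 4.55 × 0.629 L = 2.862 g
kanamycin: V = C2·V2/C1 = 93.4 µg/mL × 629 mL ÷ 50000 µg/mL = 1.175 mL
L-cysteine hydrochloride: 0.049% w/v = 0.49 g/L → 0.49 × 0.629 L = 0.308 g

L-proline 0.626 g; sodium citrate dihydrate 3.126 g; sodium pyruvate 2.862 g; kanamycin 1.175 mL; L-cysteine hydrochloride 0.308 g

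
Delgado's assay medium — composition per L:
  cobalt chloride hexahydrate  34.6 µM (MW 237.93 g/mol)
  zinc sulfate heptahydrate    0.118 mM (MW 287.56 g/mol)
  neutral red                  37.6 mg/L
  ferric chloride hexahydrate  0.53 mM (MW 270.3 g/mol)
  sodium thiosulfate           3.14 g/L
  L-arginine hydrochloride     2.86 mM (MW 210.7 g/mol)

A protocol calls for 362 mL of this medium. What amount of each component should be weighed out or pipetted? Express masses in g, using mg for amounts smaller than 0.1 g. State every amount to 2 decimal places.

Scale factor relative to 1 L: 0.362.
cobalt chloride hexahydrate: 34.6 µmol/L × 237.93 g/mol × 0.362 L ÷ 1000 = 2.98 mg
zinc sulfate heptahydrate: 0.118 mmol/L × 287.56 mg/mmol × 0.362 L = 12.28 mg
neutral red: 37.6 mg/L × 0.362 L = 13.61 mg
ferric chloride hexahydrate: 0.53 mmol/L × 270.3 mg/mmol × 0.362 L = 51.86 mg
sodium thiosulfate: 3.14 g/L × 0.362 L = 1.14 g
L-arginine hydrochloride: 2.86 mmol/L × 210.7 g/mol × 0.362 L ÷ 1000 = 0.22 g

cobalt chloride hexahydrate 2.98 mg; zinc sulfate heptahydrate 12.28 mg; neutral red 13.61 mg; ferric chloride hexahydrate 51.86 mg; sodium thiosulfate 1.14 g; L-arginine hydrochloride 0.22 g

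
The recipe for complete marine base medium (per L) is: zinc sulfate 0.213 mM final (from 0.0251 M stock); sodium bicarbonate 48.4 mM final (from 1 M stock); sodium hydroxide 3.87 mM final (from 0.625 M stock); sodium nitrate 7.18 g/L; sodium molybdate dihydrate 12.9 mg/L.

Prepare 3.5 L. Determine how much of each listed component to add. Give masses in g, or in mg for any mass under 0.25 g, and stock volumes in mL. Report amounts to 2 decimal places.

Scale factor relative to 1 L: 3.5.
zinc sulfate: dilute stock: 0.213 mM × 3500 mL ÷ 25.1 mM = 29.70 mL
sodium bicarbonate: C1V1 = C2V2 → 48.4 mM × 3500 mL ÷ 1000 mM = 169.40 mL
sodium hydroxide: V = C2·V2/C1 = 3.87 mM × 3500 mL ÷ 625 mM = 21.67 mL
sodium nitrate: 7.18 g/L × 3.5 L = 25.13 g
sodium molybdate dihydrate: 12.9 mg/L × 3.5 L = 45.15 mg

zinc sulfate 29.70 mL; sodium bicarbonate 169.40 mL; sodium hydroxide 21.67 mL; sodium nitrate 25.13 g; sodium molybdate dihydrate 45.15 mg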